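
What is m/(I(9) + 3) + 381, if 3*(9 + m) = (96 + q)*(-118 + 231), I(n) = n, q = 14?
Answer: 26119/36 ≈ 725.53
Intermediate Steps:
m = 12403/3 (m = -9 + ((96 + 14)*(-118 + 231))/3 = -9 + (110*113)/3 = -9 + (1/3)*12430 = -9 + 12430/3 = 12403/3 ≈ 4134.3)
m/(I(9) + 3) + 381 = 12403/(3*(9 + 3)) + 381 = (12403/3)/12 + 381 = (12403/3)*(1/12) + 381 = 12403/36 + 381 = 26119/36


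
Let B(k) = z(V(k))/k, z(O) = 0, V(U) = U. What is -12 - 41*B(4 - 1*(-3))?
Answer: -12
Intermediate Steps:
B(k) = 0 (B(k) = 0/k = 0)
-12 - 41*B(4 - 1*(-3)) = -12 - 41*0 = -12 + 0 = -12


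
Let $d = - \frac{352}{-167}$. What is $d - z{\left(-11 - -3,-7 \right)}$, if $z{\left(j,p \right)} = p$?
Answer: $\frac{1521}{167} \approx 9.1078$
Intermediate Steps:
$d = \frac{352}{167}$ ($d = \left(-352\right) \left(- \frac{1}{167}\right) = \frac{352}{167} \approx 2.1078$)
$d - z{\left(-11 - -3,-7 \right)} = \frac{352}{167} - -7 = \frac{352}{167} + 7 = \frac{1521}{167}$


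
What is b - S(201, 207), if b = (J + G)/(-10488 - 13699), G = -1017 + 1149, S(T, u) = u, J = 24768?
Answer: -5031609/24187 ≈ -208.03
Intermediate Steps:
G = 132
b = -24900/24187 (b = (24768 + 132)/(-10488 - 13699) = 24900/(-24187) = 24900*(-1/24187) = -24900/24187 ≈ -1.0295)
b - S(201, 207) = -24900/24187 - 1*207 = -24900/24187 - 207 = -5031609/24187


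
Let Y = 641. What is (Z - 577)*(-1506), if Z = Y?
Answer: -96384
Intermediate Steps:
Z = 641
(Z - 577)*(-1506) = (641 - 577)*(-1506) = 64*(-1506) = -96384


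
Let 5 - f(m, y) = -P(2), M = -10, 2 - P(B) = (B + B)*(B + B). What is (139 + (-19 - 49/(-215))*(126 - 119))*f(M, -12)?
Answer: -14697/215 ≈ -68.358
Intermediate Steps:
P(B) = 2 - 4*B² (P(B) = 2 - (B + B)*(B + B) = 2 - 2*B*2*B = 2 - 4*B²)
f(m, y) = -9 (f(m, y) = 5 - (-1)*(2 - 4*2²) = 5 - (-1)*(2 - 4*4) = 5 - (-1)*(2 - 16) = 5 - (-1)*(-14) = 5 - 1*14 = 5 - 14 = -9)
(139 + (-19 - 49/(-215))*(126 - 119))*f(M, -12) = (139 + (-19 - 49/(-215))*(126 - 119))*(-9) = (139 + (-19 - 49*(-1/215))*7)*(-9) = (139 + (-19 + 49/215)*7)*(-9) = (139 - 4036/215*7)*(-9) = (139 - 28252/215)*(-9) = (1633/215)*(-9) = -14697/215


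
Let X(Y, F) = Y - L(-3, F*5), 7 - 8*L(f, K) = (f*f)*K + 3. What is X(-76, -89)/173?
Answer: -4617/1384 ≈ -3.3360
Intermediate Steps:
L(f, K) = 1/2 - K*f**2/8 (L(f, K) = 7/8 - ((f*f)*K + 3)/8 = 7/8 - (f**2*K + 3)/8 = 7/8 - (K*f**2 + 3)/8 = 7/8 - (3 + K*f**2)/8 = 7/8 + (-3/8 - K*f**2/8) = 1/2 - K*f**2/8)
X(Y, F) = -1/2 + Y + 45*F/8 (X(Y, F) = Y - (1/2 - 1/8*F*5*(-3)**2) = Y - (1/2 - 1/8*5*F*9) = Y - (1/2 - 45*F/8) = Y + (-1/2 + 45*F/8) = -1/2 + Y + 45*F/8)
X(-76, -89)/173 = (-1/2 - 76 + (45/8)*(-89))/173 = (-1/2 - 76 - 4005/8)*(1/173) = -4617/8*1/173 = -4617/1384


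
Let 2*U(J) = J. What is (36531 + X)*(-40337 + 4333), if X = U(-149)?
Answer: -1312579826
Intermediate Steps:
U(J) = J/2
X = -149/2 (X = (½)*(-149) = -149/2 ≈ -74.500)
(36531 + X)*(-40337 + 4333) = (36531 - 149/2)*(-40337 + 4333) = (72913/2)*(-36004) = -1312579826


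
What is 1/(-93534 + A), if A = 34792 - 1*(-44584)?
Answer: -1/14158 ≈ -7.0631e-5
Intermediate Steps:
A = 79376 (A = 34792 + 44584 = 79376)
1/(-93534 + A) = 1/(-93534 + 79376) = 1/(-14158) = -1/14158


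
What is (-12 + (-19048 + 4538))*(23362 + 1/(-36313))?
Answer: -12319655997210/36313 ≈ -3.3926e+8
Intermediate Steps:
(-12 + (-19048 + 4538))*(23362 + 1/(-36313)) = (-12 - 14510)*(23362 - 1/36313) = -14522*848344305/36313 = -12319655997210/36313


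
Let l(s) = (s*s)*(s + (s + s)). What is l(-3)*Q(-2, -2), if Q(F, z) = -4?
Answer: 324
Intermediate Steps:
l(s) = 3*s³ (l(s) = s²*(s + 2*s) = s²*(3*s) = 3*s³)
l(-3)*Q(-2, -2) = (3*(-3)³)*(-4) = (3*(-27))*(-4) = -81*(-4) = 324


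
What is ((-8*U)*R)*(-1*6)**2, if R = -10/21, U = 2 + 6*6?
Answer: 36480/7 ≈ 5211.4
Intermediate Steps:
U = 38 (U = 2 + 36 = 38)
R = -10/21 (R = -10*1/21 = -10/21 ≈ -0.47619)
((-8*U)*R)*(-1*6)**2 = (-8*38*(-10/21))*(-1*6)**2 = -304*(-10/21)*(-6)**2 = (3040/21)*36 = 36480/7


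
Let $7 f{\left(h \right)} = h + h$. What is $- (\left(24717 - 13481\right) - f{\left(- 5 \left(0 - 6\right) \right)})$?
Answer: $- \frac{78592}{7} \approx -11227.0$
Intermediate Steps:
$f{\left(h \right)} = \frac{2 h}{7}$ ($f{\left(h \right)} = \frac{h + h}{7} = \frac{2 h}{7}$)
$- (\left(24717 - 13481\right) - f{\left(- 5 \left(0 - 6\right) \right)}) = - (\left(24717 - 13481\right) - \frac{2 \left(- 5 \left(0 - 6\right)\right)}{7}) = - (\left(24717 - 13481\right) - \frac{2 \left(\left(-5\right) \left(-6\right)\right)}{7}) = - (11236 - \frac{2}{7} \cdot 30) = - (11236 - \frac{60}{7}) = \left(-1\right) \frac{78592}{7} = - \frac{78592}{7}$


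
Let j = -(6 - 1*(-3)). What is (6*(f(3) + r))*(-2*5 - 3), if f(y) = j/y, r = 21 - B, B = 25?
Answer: 546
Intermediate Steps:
j = -9 (j = -(6 + 3) = -1*9 = -9)
r = -4 (r = 21 - 1*25 = 21 - 25 = -4)
f(y) = -9/y
(6*(f(3) + r))*(-2*5 - 3) = (6*(-9/3 - 4))*(-2*5 - 3) = (6*(-9*⅓ - 4))*(-10 - 3) = (6*(-3 - 4))*(-13) = (6*(-7))*(-13) = -42*(-13) = 546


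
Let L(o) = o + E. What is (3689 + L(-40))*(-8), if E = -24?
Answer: -29000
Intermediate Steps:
L(o) = -24 + o (L(o) = o - 24 = -24 + o)
(3689 + L(-40))*(-8) = (3689 + (-24 - 40))*(-8) = (3689 - 64)*(-8) = 3625*(-8) = -29000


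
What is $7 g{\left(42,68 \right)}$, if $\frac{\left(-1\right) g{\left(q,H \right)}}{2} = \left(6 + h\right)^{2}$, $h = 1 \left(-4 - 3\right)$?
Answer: $-14$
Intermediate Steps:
$h = -7$ ($h = 1 \left(-7\right) = -7$)
$g{\left(q,H \right)} = -2$ ($g{\left(q,H \right)} = - 2 \left(6 - 7\right)^{2} = - 2 \left(-1\right)^{2} = \left(-2\right) 1 = -2$)
$7 g{\left(42,68 \right)} = 7 \left(-2\right) = -14$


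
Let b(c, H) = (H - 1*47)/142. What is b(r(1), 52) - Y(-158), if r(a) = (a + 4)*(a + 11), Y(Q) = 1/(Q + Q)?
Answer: 861/22436 ≈ 0.038376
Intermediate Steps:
Y(Q) = 1/(2*Q)
r(a) = (4 + a)*(11 + a)
b(c, H) = -47/142 + H/142 (b(c, H) = (H - 47)*(1/142) = (-47 + H)*(1/142) = -47/142 + H/142)
b(r(1), 52) - Y(-158) = (-47/142 + (1/142)*52) - 1/(2*(-158)) = (-47/142 + 26/71) - (-1)/(2*158) = 5/142 - 1*(-1/316) = 5/142 + 1/316 = 861/22436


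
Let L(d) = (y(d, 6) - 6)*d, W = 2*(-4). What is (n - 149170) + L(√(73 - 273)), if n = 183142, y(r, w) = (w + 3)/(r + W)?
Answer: 9*(15032*I + 18905*√2)/(4*I + 5*√2) ≈ 33979.0 - 88.71*I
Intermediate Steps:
W = -8
y(r, w) = (3 + w)/(-8 + r) (y(r, w) = (w + 3)/(r - 8) = (3 + w)/(-8 + r))
L(d) = d*(-6 + 9/(-8 + d)) (L(d) = ((3 + 6)/(-8 + d) - 6)*d = (9/(-8 + d) - 6)*d = (-6 + 9/(-8 + d))*d = d*(-6 + 9/(-8 + d)))
(n - 149170) + L(√(73 - 273)) = (183142 - 149170) + 3*√(73 - 273)*(19 - 2*√(73 - 273))/(-8 + √(73 - 273)) = 33972 + 3*√(-200)*(19 - 20*I*√2)/(-8 + √(-200)) = 33972 + 3*(10*I*√2)*(19 - 20*I*√2)/(-8 + 10*I*√2) = 33972 + 30*I*√2*(19 - 20*I*√2)/(-8 + 10*I*√2)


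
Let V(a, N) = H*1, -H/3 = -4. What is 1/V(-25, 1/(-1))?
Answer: 1/12 ≈ 0.083333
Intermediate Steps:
H = 12 (H = -3*(-4) = 12)
V(a, N) = 12 (V(a, N) = 12*1 = 12)
1/V(-25, 1/(-1)) = 1/12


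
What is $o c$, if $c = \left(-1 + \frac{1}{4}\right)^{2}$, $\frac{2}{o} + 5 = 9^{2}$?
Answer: $\frac{9}{608} \approx 0.014803$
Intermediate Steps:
$o = \frac{1}{38}$ ($o = \frac{2}{-5 + 9^{2}} = \frac{2}{-5 + 81} = \frac{2}{76} = 2 \cdot \frac{1}{76} = \frac{1}{38} \approx 0.026316$)
$c = \frac{9}{16}$ ($c = \left(-1 + \frac{1}{4}\right)^{2} = \left(- \frac{3}{4}\right)^{2} = \frac{9}{16} \approx 0.5625$)
$o c = \frac{1}{38} \cdot \frac{9}{16} = \frac{9}{608}$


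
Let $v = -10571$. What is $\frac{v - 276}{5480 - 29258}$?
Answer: $\frac{10847}{23778} \approx 0.45618$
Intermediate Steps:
$\frac{v - 276}{5480 - 29258} = \frac{-10571 - 276}{5480 - 29258} = - \frac{10847}{-23778} = \left(-10847\right) \left(- \frac{1}{23778}\right) = \frac{10847}{23778}$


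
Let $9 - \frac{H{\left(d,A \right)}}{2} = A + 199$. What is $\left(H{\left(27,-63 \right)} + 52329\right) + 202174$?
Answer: $254249$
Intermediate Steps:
$H{\left(d,A \right)} = -380 - 2 A$ ($H{\left(d,A \right)} = 18 - 2 \left(A + 199\right) = 18 - 2 \left(199 + A\right) = 18 - \left(398 + 2 A\right) = -380 - 2 A$)
$\left(H{\left(27,-63 \right)} + 52329\right) + 202174 = \left(\left(-380 - -126\right) + 52329\right) + 202174 = \left(\left(-380 + 126\right) + 52329\right) + 202174 = \left(-254 + 52329\right) + 202174 = 52075 + 202174 = 254249$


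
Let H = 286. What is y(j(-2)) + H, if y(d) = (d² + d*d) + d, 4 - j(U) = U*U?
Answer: 286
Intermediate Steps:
j(U) = 4 - U² (j(U) = 4 - U*U = 4 - U²)
y(d) = d + 2*d² (y(d) = (d² + d²) + d = 2*d² + d = d + 2*d²)
y(j(-2)) + H = (4 - 1*(-2)²)*(1 + 2*(4 - 1*(-2)²)) + 286 = (4 - 1*4)*(1 + 2*(4 - 1*4)) + 286 = (4 - 4)*(1 + 2*(4 - 4)) + 286 = 0*(1 + 2*0) + 286 = 0*(1 + 0) + 286 = 0*1 + 286 = 0 + 286 = 286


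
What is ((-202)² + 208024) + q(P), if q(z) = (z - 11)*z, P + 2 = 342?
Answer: 360688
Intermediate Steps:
P = 340 (P = -2 + 342 = 340)
q(z) = z*(-11 + z) (q(z) = (-11 + z)*z = z*(-11 + z))
((-202)² + 208024) + q(P) = ((-202)² + 208024) + 340*(-11 + 340) = (40804 + 208024) + 340*329 = 248828 + 111860 = 360688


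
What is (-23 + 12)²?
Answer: 121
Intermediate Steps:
(-23 + 12)² = (-11)² = 121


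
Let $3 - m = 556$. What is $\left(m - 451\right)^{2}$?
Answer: $1008016$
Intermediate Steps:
$m = -553$ ($m = 3 - 556 = -553$)
$\left(m - 451\right)^{2} = \left(-553 - 451\right)^{2} = \left(-1004\right)^{2} = 1008016$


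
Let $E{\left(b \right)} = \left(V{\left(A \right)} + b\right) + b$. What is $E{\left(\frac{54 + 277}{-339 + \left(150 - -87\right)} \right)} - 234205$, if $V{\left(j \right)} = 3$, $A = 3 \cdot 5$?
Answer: $- \frac{11944633}{51} \approx -2.3421 \cdot 10^{5}$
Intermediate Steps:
$A = 15$
$E{\left(b \right)} = 3 + 2 b$ ($E{\left(b \right)} = \left(3 + b\right) + b = 3 + 2 b$)
$E{\left(\frac{54 + 277}{-339 + \left(150 - -87\right)} \right)} - 234205 = \left(3 + 2 \frac{54 + 277}{-339 + \left(150 - -87\right)}\right) - 234205 = \left(3 + 2 \frac{331}{-339 + \left(150 + 87\right)}\right) - 234205 = \left(3 + 2 \frac{331}{-339 + 237}\right) - 234205 = \left(3 + 2 \frac{331}{-102}\right) - 234205 = \left(3 + 2 \cdot 331 \left(- \frac{1}{102}\right)\right) - 234205 = \left(3 + 2 \left(- \frac{331}{102}\right)\right) - 234205 = \left(3 - \frac{331}{51}\right) - 234205 = - \frac{178}{51} - 234205 = - \frac{11944633}{51}$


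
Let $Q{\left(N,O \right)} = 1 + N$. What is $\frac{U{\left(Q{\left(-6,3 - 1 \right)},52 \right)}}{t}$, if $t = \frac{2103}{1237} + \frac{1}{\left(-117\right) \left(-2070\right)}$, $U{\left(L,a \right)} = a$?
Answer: $\frac{15578629560}{509326807} \approx 30.587$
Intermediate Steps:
$t = \frac{509326807}{299589030}$ ($t = 2103 \cdot \frac{1}{1237} - - \frac{1}{242190} = \frac{2103}{1237} + \frac{1}{242190} = \frac{509326807}{299589030} \approx 1.7001$)
$\frac{U{\left(Q{\left(-6,3 - 1 \right)},52 \right)}}{t} = \frac{52}{\frac{509326807}{299589030}} = 52 \cdot \frac{299589030}{509326807} = \frac{15578629560}{509326807}$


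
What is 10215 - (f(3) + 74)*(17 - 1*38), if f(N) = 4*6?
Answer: 12273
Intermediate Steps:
f(N) = 24
10215 - (f(3) + 74)*(17 - 1*38) = 10215 - (24 + 74)*(17 - 1*38) = 10215 - 98*(17 - 38) = 10215 - 98*(-21) = 10215 - 1*(-2058) = 10215 + 2058 = 12273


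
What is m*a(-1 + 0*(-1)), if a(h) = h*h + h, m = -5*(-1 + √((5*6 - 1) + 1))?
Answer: 0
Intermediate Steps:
m = 5 - 5*√30 (m = -5*(-1 + √((30 - 1) + 1)) = -5*(-1 + √(29 + 1)) = -5*(-1 + √30) = 5 - 5*√30 ≈ -22.386)
a(h) = h + h² (a(h) = h² + h = h + h²)
m*a(-1 + 0*(-1)) = (5 - 5*√30)*((-1 + 0*(-1))*(1 + (-1 + 0*(-1)))) = (5 - 5*√30)*((-1 + 0)*(1 + (-1 + 0))) = (5 - 5*√30)*(-(1 - 1)) = (5 - 5*√30)*(-1*0) = (5 - 5*√30)*0 = 0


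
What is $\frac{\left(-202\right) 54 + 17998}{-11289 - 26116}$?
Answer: $- \frac{1418}{7481} \approx -0.18955$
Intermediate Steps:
$\frac{\left(-202\right) 54 + 17998}{-11289 - 26116} = \frac{-10908 + 17998}{-37405} = 7090 \left(- \frac{1}{37405}\right) = - \frac{1418}{7481}$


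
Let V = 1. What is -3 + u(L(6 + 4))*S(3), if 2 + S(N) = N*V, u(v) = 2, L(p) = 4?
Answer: -1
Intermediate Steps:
S(N) = -2 + N (S(N) = -2 + N*1 = -2 + N)
-3 + u(L(6 + 4))*S(3) = -3 + 2*(-2 + 3) = -3 + 2*1 = -3 + 2 = -1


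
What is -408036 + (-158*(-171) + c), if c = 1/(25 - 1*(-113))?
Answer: -52580483/138 ≈ -3.8102e+5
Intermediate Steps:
c = 1/138 (c = 1/(25 + 113) = 1/138 ≈ 0.0072464)
-408036 + (-158*(-171) + c) = -408036 + (-158*(-171) + 1/138) = -408036 + (27018 + 1/138) = -408036 + 3728485/138 = -52580483/138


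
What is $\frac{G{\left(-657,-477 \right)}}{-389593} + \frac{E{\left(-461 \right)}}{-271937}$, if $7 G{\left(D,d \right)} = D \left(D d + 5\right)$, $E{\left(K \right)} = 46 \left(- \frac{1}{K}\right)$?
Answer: $\frac{25812214919311160}{341883713545507} \approx 75.5$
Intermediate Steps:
$E{\left(K \right)} = - \frac{46}{K}$
$G{\left(D,d \right)} = \frac{D \left(5 + D d\right)}{7}$ ($G{\left(D,d \right)} = \frac{D \left(D d + 5\right)}{7} = \frac{D \left(5 + D d\right)}{7}$)
$\frac{G{\left(-657,-477 \right)}}{-389593} + \frac{E{\left(-461 \right)}}{-271937} = \frac{\frac{1}{7} \left(-657\right) \left(5 - -313389\right)}{-389593} + \frac{\left(-46\right) \frac{1}{-461}}{-271937} = \frac{1}{7} \left(-657\right) \left(5 + 313389\right) \left(- \frac{1}{389593}\right) + \left(-46\right) \left(- \frac{1}{461}\right) \left(- \frac{1}{271937}\right) = \frac{1}{7} \left(-657\right) 313394 \left(- \frac{1}{389593}\right) + \frac{46}{461} \left(- \frac{1}{271937}\right) = \left(- \frac{205899858}{7}\right) \left(- \frac{1}{389593}\right) - \frac{46}{125362957} = \frac{205899858}{2727151} - \frac{46}{125362957} = \frac{25812214919311160}{341883713545507}$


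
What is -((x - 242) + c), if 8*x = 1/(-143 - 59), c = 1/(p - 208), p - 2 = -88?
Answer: 57488539/237552 ≈ 242.00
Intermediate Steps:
p = -86 (p = 2 - 88 = -86)
c = -1/294 (c = 1/(-86 - 208) = 1/(-294) = -1/294 ≈ -0.0034014)
x = -1/1616 (x = 1/(8*(-143 - 59)) = (⅛)/(-202) = (⅛)*(-1/202) = -1/1616 ≈ -0.00061881)
-((x - 242) + c) = -((-1/1616 - 242) - 1/294) = -(-391073/1616 - 1/294) = -1*(-57488539/237552) = 57488539/237552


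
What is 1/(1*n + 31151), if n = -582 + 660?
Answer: 1/31229 ≈ 3.2021e-5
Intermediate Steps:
n = 78
1/(1*n + 31151) = 1/(1*78 + 31151) = 1/(78 + 31151) = 1/31229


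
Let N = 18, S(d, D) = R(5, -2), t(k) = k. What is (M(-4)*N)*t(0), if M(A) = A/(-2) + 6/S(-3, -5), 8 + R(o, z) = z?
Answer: 0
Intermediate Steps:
R(o, z) = -8 + z
S(d, D) = -10 (S(d, D) = -8 - 2 = -10)
M(A) = -3/5 - A/2 (M(A) = A/(-2) + 6/(-10) = A*(-1/2) + 6*(-1/10) = -A/2 - 3/5 = -3/5 - A/2)
(M(-4)*N)*t(0) = ((-3/5 - 1/2*(-4))*18)*0 = ((-3/5 + 2)*18)*0 = ((7/5)*18)*0 = (126/5)*0 = 0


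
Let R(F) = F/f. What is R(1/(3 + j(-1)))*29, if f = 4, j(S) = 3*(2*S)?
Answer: -29/12 ≈ -2.4167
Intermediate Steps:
j(S) = 6*S
R(F) = F/4
R(1/(3 + j(-1)))*29 = (1/(4*(3 + 6*(-1))))*29 = (1/(4*(3 - 6)))*29 = ((¼)/(-3))*29 = ((¼)*(-⅓))*29 = -1/12*29 = -29/12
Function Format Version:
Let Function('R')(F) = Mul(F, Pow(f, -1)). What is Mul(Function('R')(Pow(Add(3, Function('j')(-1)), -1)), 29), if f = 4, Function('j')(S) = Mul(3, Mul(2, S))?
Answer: Rational(-29, 12) ≈ -2.4167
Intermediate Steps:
Function('j')(S) = Mul(6, S)
Function('R')(F) = Mul(Rational(1, 4), F) (Function('R')(F) = Mul(F, Pow(4, -1)) = Mul(F, Rational(1, 4)) = Mul(Rational(1, 4), F))
Mul(Function('R')(Pow(Add(3, Function('j')(-1)), -1)), 29) = Mul(Mul(Rational(1, 4), Pow(Add(3, Mul(6, -1)), -1)), 29) = Mul(Mul(Rational(1, 4), Pow(Add(3, -6), -1)), 29) = Mul(Mul(Rational(1, 4), Pow(-3, -1)), 29) = Mul(Mul(Rational(1, 4), Rational(-1, 3)), 29) = Mul(Rational(-1, 12), 29) = Rational(-29, 12)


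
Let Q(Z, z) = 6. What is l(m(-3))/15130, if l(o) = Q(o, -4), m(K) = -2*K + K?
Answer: 3/7565 ≈ 0.00039656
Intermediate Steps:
m(K) = -K
l(o) = 6
l(m(-3))/15130 = 6/15130 = 6*(1/15130) = 3/7565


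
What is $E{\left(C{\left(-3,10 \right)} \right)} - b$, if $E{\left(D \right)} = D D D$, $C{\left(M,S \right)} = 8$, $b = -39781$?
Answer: $40293$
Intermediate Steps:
$E{\left(D \right)} = D^{3}$ ($E{\left(D \right)} = D^{2} D = D^{3}$)
$E{\left(C{\left(-3,10 \right)} \right)} - b = 8^{3} - -39781 = 512 + 39781 = 40293$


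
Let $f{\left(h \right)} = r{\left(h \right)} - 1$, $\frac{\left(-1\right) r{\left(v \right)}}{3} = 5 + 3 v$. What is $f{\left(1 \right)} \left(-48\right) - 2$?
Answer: $1198$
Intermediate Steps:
$r{\left(v \right)} = -15 - 9 v$ ($r{\left(v \right)} = - 3 \left(5 + 3 v\right) = -15 - 9 v$)
$f{\left(h \right)} = -16 - 9 h$ ($f{\left(h \right)} = \left(-15 - 9 h\right) - 1 = -16 - 9 h$)
$f{\left(1 \right)} \left(-48\right) - 2 = \left(-16 - 9\right) \left(-48\right) - 2 = \left(-25\right) \left(-48\right) - 2 = 1200 - 2 = 1198$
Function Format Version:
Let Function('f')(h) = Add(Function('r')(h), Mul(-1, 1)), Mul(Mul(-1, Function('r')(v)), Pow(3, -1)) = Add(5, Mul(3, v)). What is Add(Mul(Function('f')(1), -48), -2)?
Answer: 1198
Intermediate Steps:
Function('r')(v) = Add(-15, Mul(-9, v)) (Function('r')(v) = Mul(-3, Add(5, Mul(3, v))) = Add(-15, Mul(-9, v)))
Function('f')(h) = Add(-16, Mul(-9, h)) (Function('f')(h) = Add(Add(-15, Mul(-9, h)), Mul(-1, 1)) = Add(Add(-15, Mul(-9, h)), -1) = Add(-16, Mul(-9, h)))
Add(Mul(Function('f')(1), -48), -2) = Add(Mul(Add(-16, Mul(-9, 1)), -48), -2) = Add(Mul(Add(-16, -9), -48), -2) = Add(Mul(-25, -48), -2) = Add(1200, -2) = 1198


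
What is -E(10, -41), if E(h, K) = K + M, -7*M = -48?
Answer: 239/7 ≈ 34.143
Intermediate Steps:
M = 48/7 (M = -⅐*(-48) = 48/7 ≈ 6.8571)
E(h, K) = 48/7 + K (E(h, K) = K + 48/7 = 48/7 + K)
-E(10, -41) = -(48/7 - 41) = -1*(-239/7) = 239/7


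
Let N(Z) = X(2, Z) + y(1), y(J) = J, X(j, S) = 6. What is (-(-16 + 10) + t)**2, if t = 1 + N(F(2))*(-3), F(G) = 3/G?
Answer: 196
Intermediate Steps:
N(Z) = 7 (N(Z) = 6 + 1 = 7)
t = -20 (t = 1 + 7*(-3) = 1 - 21 = -20)
(-(-16 + 10) + t)**2 = (-(-16 + 10) - 20)**2 = (-1*(-6) - 20)**2 = (6 - 20)**2 = (-14)**2 = 196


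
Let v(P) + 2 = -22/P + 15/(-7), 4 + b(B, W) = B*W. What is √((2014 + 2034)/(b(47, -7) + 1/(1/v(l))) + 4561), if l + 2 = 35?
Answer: √57232132561/3547 ≈ 67.446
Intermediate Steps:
b(B, W) = -4 + B*W
l = 33 (l = -2 + 35 = 33)
v(P) = -29/7 - 22/P (v(P) = -2 + (-22/P + 15/(-7)) = -2 + (-22/P + 15*(-⅐)) = -2 + (-22/P - 15/7) = -2 + (-15/7 - 22/P) = -29/7 - 22/P)
√((2014 + 2034)/(b(47, -7) + 1/(1/v(l))) + 4561) = √((2014 + 2034)/((-4 + 47*(-7)) + 1/(1/(-29/7 - 22/33))) + 4561) = √(4048/((-4 - 329) + 1/(1/(-29/7 - 22*1/33))) + 4561) = √(4048/(-333 + 1/(1/(-29/7 - ⅔))) + 4561) = √(4048/(-333 + 1/(1/(-101/21))) + 4561) = √(4048/(-333 + 1/(-21/101)) + 4561) = √(4048/(-333 - 101/21) + 4561) = √(4048/(-7094/21) + 4561) = √(4048*(-21/7094) + 4561) = √(-42504/3547 + 4561) = √(16135363/3547) = √57232132561/3547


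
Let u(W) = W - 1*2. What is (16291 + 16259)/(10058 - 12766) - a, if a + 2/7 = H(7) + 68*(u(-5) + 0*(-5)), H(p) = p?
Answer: 4333965/9478 ≈ 457.27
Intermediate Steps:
u(W) = -2 + W (u(W) = W - 2 = -2 + W)
a = -3285/7 (a = -2/7 + (7 + 68*((-2 - 5) + 0*(-5))) = -2/7 + (7 + 68*(-7 + 0)) = -2/7 + (7 + 68*(-7)) = -2/7 + (7 - 476) = -2/7 - 469 = -3285/7 ≈ -469.29)
(16291 + 16259)/(10058 - 12766) - a = (16291 + 16259)/(10058 - 12766) - 1*(-3285/7) = 32550/(-2708) + 3285/7 = 32550*(-1/2708) + 3285/7 = -16275/1354 + 3285/7 = 4333965/9478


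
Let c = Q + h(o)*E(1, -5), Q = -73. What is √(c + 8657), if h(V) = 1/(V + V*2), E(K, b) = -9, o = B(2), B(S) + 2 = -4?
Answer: √34338/2 ≈ 92.653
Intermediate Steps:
B(S) = -6 (B(S) = -2 - 4 = -6)
o = -6
h(V) = 1/(3*V) (h(V) = 1/(V + 2*V) = 1/(3*V))
c = -145/2 (c = -73 + ((⅓)/(-6))*(-9) = -73 + ((⅓)*(-⅙))*(-9) = -73 - 1/18*(-9) = -73 + ½ = -145/2 ≈ -72.500)
√(c + 8657) = √(-145/2 + 8657) = √(17169/2) = √34338/2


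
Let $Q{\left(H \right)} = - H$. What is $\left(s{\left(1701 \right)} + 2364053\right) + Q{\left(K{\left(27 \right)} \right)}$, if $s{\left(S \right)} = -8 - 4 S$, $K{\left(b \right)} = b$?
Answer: $2357214$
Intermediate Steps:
$\left(s{\left(1701 \right)} + 2364053\right) + Q{\left(K{\left(27 \right)} \right)} = \left(\left(-8 - 6804\right) + 2364053\right) - 27 = \left(-6812 + 2364053\right) - 27 = 2357241 - 27 = 2357214$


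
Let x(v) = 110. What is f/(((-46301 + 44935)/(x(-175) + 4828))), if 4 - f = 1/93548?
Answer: -923877579/63893284 ≈ -14.460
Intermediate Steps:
f = 374191/93548 (f = 4 - 1/93548 = 374191/93548 ≈ 4.0000)
f/(((-46301 + 44935)/(x(-175) + 4828))) = 374191/(93548*(((-46301 + 44935)/(110 + 4828)))) = 374191/(93548*((-1366/4938))) = 374191/(93548*((-1366*1/4938))) = 374191/(93548*(-683/2469)) = (374191/93548)*(-2469/683) = -923877579/63893284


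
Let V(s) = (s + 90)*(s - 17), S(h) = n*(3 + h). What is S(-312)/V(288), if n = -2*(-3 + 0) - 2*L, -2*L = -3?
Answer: -103/11382 ≈ -0.0090494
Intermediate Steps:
L = 3/2 (L = -½*(-3) = 3/2 ≈ 1.5000)
n = 3 (n = -2*(-3 + 0) - 2*3/2 = -2*(-3) - 3 = 6 - 3 = 3)
S(h) = 9 + 3*h (S(h) = 3*(3 + h) = 9 + 3*h)
V(s) = (-17 + s)*(90 + s) (V(s) = (90 + s)*(-17 + s) = (-17 + s)*(90 + s))
S(-312)/V(288) = (9 + 3*(-312))/(-1530 + 288² + 73*288) = (9 - 936)/(-1530 + 82944 + 21024) = -927/102438 = -927*1/102438 = -103/11382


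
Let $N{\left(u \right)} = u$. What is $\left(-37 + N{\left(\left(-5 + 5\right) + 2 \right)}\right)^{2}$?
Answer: $1225$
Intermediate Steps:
$\left(-37 + N{\left(\left(-5 + 5\right) + 2 \right)}\right)^{2} = \left(-37 + \left(\left(-5 + 5\right) + 2\right)\right)^{2} = \left(-37 + \left(0 + 2\right)\right)^{2} = \left(-37 + 2\right)^{2} = \left(-35\right)^{2} = 1225$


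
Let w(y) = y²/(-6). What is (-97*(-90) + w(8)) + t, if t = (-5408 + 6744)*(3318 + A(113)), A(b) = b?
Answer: 13777606/3 ≈ 4.5925e+6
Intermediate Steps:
t = 4583816 (t = (-5408 + 6744)*(3318 + 113) = 1336*3431 = 4583816)
w(y) = -y²/6 (w(y) = y²*(-⅙) = -y²/6)
(-97*(-90) + w(8)) + t = (-97*(-90) - ⅙*8²) + 4583816 = (8730 - ⅙*64) + 4583816 = (8730 - 32/3) + 4583816 = 26158/3 + 4583816 = 13777606/3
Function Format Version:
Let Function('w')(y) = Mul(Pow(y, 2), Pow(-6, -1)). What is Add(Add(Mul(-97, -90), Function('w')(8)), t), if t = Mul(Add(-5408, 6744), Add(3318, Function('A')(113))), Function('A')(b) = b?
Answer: Rational(13777606, 3) ≈ 4.5925e+6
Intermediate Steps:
t = 4583816 (t = Mul(Add(-5408, 6744), Add(3318, 113)) = Mul(1336, 3431) = 4583816)
Function('w')(y) = Mul(Rational(-1, 6), Pow(y, 2)) (Function('w')(y) = Mul(Pow(y, 2), Rational(-1, 6)) = Mul(Rational(-1, 6), Pow(y, 2)))
Add(Add(Mul(-97, -90), Function('w')(8)), t) = Add(Add(Mul(-97, -90), Mul(Rational(-1, 6), Pow(8, 2))), 4583816) = Add(Add(8730, Mul(Rational(-1, 6), 64)), 4583816) = Add(Add(8730, Rational(-32, 3)), 4583816) = Add(Rational(26158, 3), 4583816) = Rational(13777606, 3)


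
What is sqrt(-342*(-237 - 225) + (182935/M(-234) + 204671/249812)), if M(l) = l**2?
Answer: sqrt(93478264190919058)/769158 ≈ 397.50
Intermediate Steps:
sqrt(-342*(-237 - 225) + (182935/M(-234) + 204671/249812)) = sqrt(-342*(-237 - 225) + (182935/((-234)**2) + 204671/249812)) = sqrt(-342*(-462) + (182935/54756 + 204671*(1/249812))) = sqrt(158004 + (182935*(1/54756) + 204671/249812)) = sqrt(158004 + (182935/54756 + 204671/249812)) = sqrt(158004 + 7113290437/1709838234) = sqrt(270168393615373/1709838234) = sqrt(93478264190919058)/769158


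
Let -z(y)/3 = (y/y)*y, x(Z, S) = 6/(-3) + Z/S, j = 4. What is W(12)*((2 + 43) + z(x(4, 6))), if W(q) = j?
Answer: 196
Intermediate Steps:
x(Z, S) = -2 + Z/S (x(Z, S) = 6*(-⅓) + Z/S = -2 + Z/S)
W(q) = 4
z(y) = -3*y (z(y) = -3*y/y*y = -3*y)
W(12)*((2 + 43) + z(x(4, 6))) = 4*((2 + 43) - 3*(-2 + 4/6)) = 4*(45 - 3*(-2 + 4*(⅙))) = 4*(45 - 3*(-2 + ⅔)) = 4*(45 - 3*(-4/3)) = 4*(45 + 4) = 4*49 = 196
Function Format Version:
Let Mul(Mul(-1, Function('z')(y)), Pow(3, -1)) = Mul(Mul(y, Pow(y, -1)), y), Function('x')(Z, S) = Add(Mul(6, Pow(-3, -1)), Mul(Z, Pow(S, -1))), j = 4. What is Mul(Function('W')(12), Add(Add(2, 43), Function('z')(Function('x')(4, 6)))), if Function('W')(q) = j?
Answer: 196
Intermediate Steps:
Function('x')(Z, S) = Add(-2, Mul(Z, Pow(S, -1))) (Function('x')(Z, S) = Add(Mul(6, Rational(-1, 3)), Mul(Z, Pow(S, -1))) = Add(-2, Mul(Z, Pow(S, -1))))
Function('W')(q) = 4
Function('z')(y) = Mul(-3, y) (Function('z')(y) = Mul(-3, Mul(Mul(y, Pow(y, -1)), y)) = Mul(-3, Mul(1, y)) = Mul(-3, y))
Mul(Function('W')(12), Add(Add(2, 43), Function('z')(Function('x')(4, 6)))) = Mul(4, Add(Add(2, 43), Mul(-3, Add(-2, Mul(4, Pow(6, -1)))))) = Mul(4, Add(45, Mul(-3, Add(-2, Mul(4, Rational(1, 6)))))) = Mul(4, Add(45, Mul(-3, Add(-2, Rational(2, 3))))) = Mul(4, Add(45, Mul(-3, Rational(-4, 3)))) = Mul(4, Add(45, 4)) = Mul(4, 49) = 196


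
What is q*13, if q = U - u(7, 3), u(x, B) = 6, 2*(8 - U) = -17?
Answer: 273/2 ≈ 136.50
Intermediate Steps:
U = 33/2 (U = 8 - ½*(-17) = 8 + 17/2 = 33/2 ≈ 16.500)
q = 21/2 (q = 33/2 - 1*6 = 33/2 - 6 = 21/2 ≈ 10.500)
q*13 = (21/2)*13 = 273/2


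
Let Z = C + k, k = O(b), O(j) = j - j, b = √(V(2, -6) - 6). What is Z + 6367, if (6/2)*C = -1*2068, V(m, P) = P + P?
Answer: 17033/3 ≈ 5677.7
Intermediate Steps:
V(m, P) = 2*P
C = -2068/3 (C = (-1*2068)/3 = (⅓)*(-2068) = -2068/3 ≈ -689.33)
b = 3*I*√2 (b = √(2*(-6) - 6) = √(-12 - 6) = √(-18) = 3*I*√2 ≈ 4.2426*I)
O(j) = 0
k = 0
Z = -2068/3 (Z = -2068/3 + 0 = -2068/3 ≈ -689.33)
Z + 6367 = -2068/3 + 6367 = 17033/3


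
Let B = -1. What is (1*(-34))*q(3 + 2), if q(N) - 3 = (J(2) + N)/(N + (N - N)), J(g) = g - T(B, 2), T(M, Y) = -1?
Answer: -782/5 ≈ -156.40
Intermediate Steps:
J(g) = 1 + g (J(g) = g - 1*(-1) = g + 1 = 1 + g)
q(N) = 3 + (3 + N)/N (q(N) = 3 + ((1 + 2) + N)/(N + (N - N)) = 3 + (3 + N)/(N + 0) = 3 + (3 + N)/N)
(1*(-34))*q(3 + 2) = (1*(-34))*(4 + 3/(3 + 2)) = -34*(4 + 3/5) = -34*23/5 = -782/5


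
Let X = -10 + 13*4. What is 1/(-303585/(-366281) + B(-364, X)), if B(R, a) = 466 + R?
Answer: 366281/37664247 ≈ 0.0097249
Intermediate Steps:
X = 42 (X = -10 + 52 = 42)
1/(-303585/(-366281) + B(-364, X)) = 1/(-303585/(-366281) + (466 - 364)) = 1/(-303585*(-1/366281) + 102) = 1/(303585/366281 + 102) = 1/(37664247/366281) = 366281/37664247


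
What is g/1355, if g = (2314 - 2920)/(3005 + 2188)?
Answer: -202/2345505 ≈ -8.6122e-5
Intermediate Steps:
g = -202/1731 (g = -606/5193 = -606*1/5193 = -202/1731 ≈ -0.11670)
g/1355 = -202/1731/1355 = -202/1731*1/1355 = -202/2345505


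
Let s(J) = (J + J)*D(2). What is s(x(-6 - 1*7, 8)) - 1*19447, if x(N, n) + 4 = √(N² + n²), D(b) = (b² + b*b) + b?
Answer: -19527 + 20*√233 ≈ -19222.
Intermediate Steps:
D(b) = b + 2*b² (D(b) = (b² + b²) + b = 2*b² + b = b + 2*b²)
x(N, n) = -4 + √(N² + n²)
s(J) = 20*J (s(J) = (J + J)*(2*(1 + 2*2)) = (2*J)*(2*(1 + 4)) = (2*J)*(2*5) = (2*J)*10 = 20*J)
s(x(-6 - 1*7, 8)) - 1*19447 = 20*(-4 + √((-6 - 1*7)² + 8²)) - 1*19447 = 20*(-4 + √((-6 - 7)² + 64)) - 19447 = 20*(-4 + √((-13)² + 64)) - 19447 = 20*(-4 + √(169 + 64)) - 19447 = 20*(-4 + √233) - 19447 = (-80 + 20*√233) - 19447 = -19527 + 20*√233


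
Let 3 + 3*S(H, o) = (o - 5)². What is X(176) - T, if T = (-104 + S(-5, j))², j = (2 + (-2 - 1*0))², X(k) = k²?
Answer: 194684/9 ≈ 21632.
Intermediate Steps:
j = 0 (j = (2 + (-2 + 0))² = (2 - 2)² = 0² = 0)
S(H, o) = -1 + (-5 + o)²/3 (S(H, o) = -1 + (o - 5)²/3 = -1 + (-5 + o)²/3)
T = 84100/9 (T = (-104 + (-1 + (-5 + 0)²/3))² = (-104 + (-1 + (⅓)*(-5)²))² = (-104 + (-1 + (⅓)*25))² = (-104 + (-1 + 25/3))² = (-104 + 22/3)² = (-290/3)² = 84100/9 ≈ 9344.4)
X(176) - T = 176² - 1*84100/9 = 30976 - 84100/9 = 194684/9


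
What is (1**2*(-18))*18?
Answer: -324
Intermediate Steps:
(1**2*(-18))*18 = (1*(-18))*18 = -18*18 = -324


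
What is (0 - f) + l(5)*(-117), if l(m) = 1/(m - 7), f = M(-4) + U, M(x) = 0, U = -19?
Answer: 155/2 ≈ 77.500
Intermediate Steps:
f = -19 (f = 0 - 19 = -19)
l(m) = 1/(-7 + m)
(0 - f) + l(5)*(-117) = (0 - 1*(-19)) - 117/(-7 + 5) = (0 + 19) - 117/(-2) = 19 - 1/2*(-117) = 19 + 117/2 = 155/2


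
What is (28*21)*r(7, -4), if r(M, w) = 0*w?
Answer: 0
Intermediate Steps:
r(M, w) = 0
(28*21)*r(7, -4) = (28*21)*0 = 588*0 = 0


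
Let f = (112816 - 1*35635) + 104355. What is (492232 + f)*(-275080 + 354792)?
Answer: 53707394816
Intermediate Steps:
f = 181536 (f = (112816 - 35635) + 104355 = 77181 + 104355 = 181536)
(492232 + f)*(-275080 + 354792) = (492232 + 181536)*(-275080 + 354792) = 673768*79712 = 53707394816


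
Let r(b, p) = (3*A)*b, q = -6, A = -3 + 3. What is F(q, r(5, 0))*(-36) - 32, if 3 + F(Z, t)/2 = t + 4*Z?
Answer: 1912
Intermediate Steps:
A = 0
r(b, p) = 0 (r(b, p) = (3*0)*b = 0*b = 0)
F(Z, t) = -6 + 2*t + 8*Z (F(Z, t) = -6 + 2*(t + 4*Z) = -6 + (2*t + 8*Z) = -6 + 2*t + 8*Z)
F(q, r(5, 0))*(-36) - 32 = (-6 + 2*0 + 8*(-6))*(-36) - 32 = (-6 + 0 - 48)*(-36) - 32 = -54*(-36) - 32 = 1944 - 32 = 1912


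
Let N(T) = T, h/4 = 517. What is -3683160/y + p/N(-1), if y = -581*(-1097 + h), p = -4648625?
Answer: 2622530125535/564151 ≈ 4.6486e+6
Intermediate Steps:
h = 2068 (h = 4*517 = 2068)
y = -564151 (y = -581*(-1097 + 2068) = -581*971 = -564151)
-3683160/y + p/N(-1) = -3683160/(-564151) - 4648625/(-1) = -3683160*(-1/564151) - 4648625*(-1) = 3683160/564151 + 4648625 = 2622530125535/564151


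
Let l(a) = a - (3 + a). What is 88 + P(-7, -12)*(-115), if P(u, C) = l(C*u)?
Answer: 433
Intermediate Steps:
l(a) = -3 (l(a) = a + (-3 - a) = -3)
P(u, C) = -3
88 + P(-7, -12)*(-115) = 88 - 3*(-115) = 88 + 345 = 433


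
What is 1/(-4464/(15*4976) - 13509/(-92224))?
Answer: 143408320/12429663 ≈ 11.538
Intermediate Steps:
1/(-4464/(15*4976) - 13509/(-92224)) = 1/(-4464/74640 - 13509*(-1/92224)) = 1/(-4464*1/74640 + 13509/92224) = 1/(-93/1555 + 13509/92224) = 1/(12429663/143408320) = 143408320/12429663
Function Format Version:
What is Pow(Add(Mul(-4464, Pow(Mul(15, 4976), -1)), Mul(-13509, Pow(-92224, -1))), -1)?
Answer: Rational(143408320, 12429663) ≈ 11.538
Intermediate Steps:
Pow(Add(Mul(-4464, Pow(Mul(15, 4976), -1)), Mul(-13509, Pow(-92224, -1))), -1) = Pow(Add(Mul(-4464, Pow(74640, -1)), Mul(-13509, Rational(-1, 92224))), -1) = Pow(Add(Mul(-4464, Rational(1, 74640)), Rational(13509, 92224)), -1) = Pow(Add(Rational(-93, 1555), Rational(13509, 92224)), -1) = Pow(Rational(12429663, 143408320), -1) = Rational(143408320, 12429663)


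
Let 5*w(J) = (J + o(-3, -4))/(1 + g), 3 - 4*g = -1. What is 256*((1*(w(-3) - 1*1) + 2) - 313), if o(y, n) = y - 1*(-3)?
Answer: -399744/5 ≈ -79949.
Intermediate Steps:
g = 1 (g = 3/4 - 1/4*(-1) = 3/4 + 1/4 = 1)
o(y, n) = 3 + y (o(y, n) = y + 3 = 3 + y)
w(J) = J/10 (w(J) = ((J + (3 - 3))/(1 + 1))/5 = ((J + 0)/2)/5 = (J*(1/2))/5 = (J/2)/5 = J/10)
256*((1*(w(-3) - 1*1) + 2) - 313) = 256*((1*((1/10)*(-3) - 1*1) + 2) - 313) = 256*((1*(-3/10 - 1) + 2) - 313) = 256*((1*(-13/10) + 2) - 313) = 256*((-13/10 + 2) - 313) = 256*(7/10 - 313) = 256*(-3123/10) = -399744/5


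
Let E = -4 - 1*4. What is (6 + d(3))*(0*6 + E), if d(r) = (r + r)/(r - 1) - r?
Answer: -48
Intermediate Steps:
E = -8 (E = -4 - 4 = -8)
d(r) = -r + 2*r/(-1 + r) (d(r) = (2*r)/(-1 + r) - r = 2*r/(-1 + r) - r = -r + 2*r/(-1 + r))
(6 + d(3))*(0*6 + E) = (6 + 3*(3 - 1*3)/(-1 + 3))*(0*6 - 8) = (6 + 3*(3 - 3)/2)*(0 - 8) = (6 + 3*(½)*0)*(-8) = (6 + 0)*(-8) = 6*(-8) = -48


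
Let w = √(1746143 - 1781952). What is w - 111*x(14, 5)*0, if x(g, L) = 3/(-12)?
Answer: I*√35809 ≈ 189.23*I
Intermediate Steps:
x(g, L) = -¼ (x(g, L) = 3*(-1/12) = -¼)
w = I*√35809 (w = √(-35809) = I*√35809 ≈ 189.23*I)
w - 111*x(14, 5)*0 = I*√35809 - 111*(-¼)*0 = I*√35809 + (111/4)*0 = I*√35809 + 0 = I*√35809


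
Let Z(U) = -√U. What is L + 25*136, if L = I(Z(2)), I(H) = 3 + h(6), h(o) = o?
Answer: 3409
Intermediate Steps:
I(H) = 9 (I(H) = 3 + 6 = 9)
L = 9
L + 25*136 = 9 + 25*136 = 9 + 3400 = 3409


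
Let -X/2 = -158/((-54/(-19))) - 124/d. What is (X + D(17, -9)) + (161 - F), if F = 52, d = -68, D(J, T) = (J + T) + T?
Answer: 98932/459 ≈ 215.54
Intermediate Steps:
D(J, T) = J + 2*T
X = 49360/459 (X = -2*(-158/((-54/(-19))) - 124/(-68)) = -2*(-158/((-54*(-1/19))) - 124*(-1/68)) = -2*(-158/54/19 + 31/17) = -2*(-158*19/54 + 31/17) = -2*(-1501/27 + 31/17) = -2*(-24680/459) = 49360/459 ≈ 107.54)
(X + D(17, -9)) + (161 - F) = (49360/459 + (17 + 2*(-9))) + (161 - 1*52) = (49360/459 + (17 - 18)) + (161 - 52) = (49360/459 - 1) + 109 = 48901/459 + 109 = 98932/459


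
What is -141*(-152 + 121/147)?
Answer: 1044481/49 ≈ 21316.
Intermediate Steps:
-141*(-152 + 121/147) = -141*(-22223/147) = 1044481/49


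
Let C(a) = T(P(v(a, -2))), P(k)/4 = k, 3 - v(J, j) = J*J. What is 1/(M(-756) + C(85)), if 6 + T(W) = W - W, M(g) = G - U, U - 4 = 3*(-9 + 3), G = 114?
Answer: 1/122 ≈ 0.0081967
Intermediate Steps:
v(J, j) = 3 - J² (v(J, j) = 3 - J*J = 3 - J²)
P(k) = 4*k
U = -14 (U = 4 + 3*(-9 + 3) = 4 + 3*(-6) = 4 - 18 = -14)
M(g) = 128 (M(g) = 114 - 1*(-14) = 114 + 14 = 128)
T(W) = -6 (T(W) = -6 + (W - W) = -6 + 0 = -6)
C(a) = -6
1/(M(-756) + C(85)) = 1/(128 - 6) = 1/122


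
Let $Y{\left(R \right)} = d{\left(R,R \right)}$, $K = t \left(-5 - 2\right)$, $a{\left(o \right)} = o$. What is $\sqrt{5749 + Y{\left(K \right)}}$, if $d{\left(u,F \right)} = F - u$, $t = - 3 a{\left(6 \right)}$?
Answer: $\sqrt{5749} \approx 75.822$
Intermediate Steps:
$t = -18$ ($t = \left(-3\right) 6 = -18$)
$K = 126$ ($K = - 18 \left(-5 - 2\right) = \left(-18\right) \left(-7\right) = 126$)
$Y{\left(R \right)} = 0$ ($Y{\left(R \right)} = R - R = 0$)
$\sqrt{5749 + Y{\left(K \right)}} = \sqrt{5749 + 0} = \sqrt{5749}$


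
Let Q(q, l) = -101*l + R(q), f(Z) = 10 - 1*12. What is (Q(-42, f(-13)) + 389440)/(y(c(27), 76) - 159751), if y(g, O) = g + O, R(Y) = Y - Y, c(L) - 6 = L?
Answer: -194821/79821 ≈ -2.4407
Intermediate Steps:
c(L) = 6 + L
R(Y) = 0
y(g, O) = O + g
f(Z) = -2 (f(Z) = 10 - 12 = -2)
Q(q, l) = -101*l (Q(q, l) = -101*l + 0 = -101*l)
(Q(-42, f(-13)) + 389440)/(y(c(27), 76) - 159751) = (-101*(-2) + 389440)/((76 + (6 + 27)) - 159751) = (202 + 389440)/((76 + 33) - 159751) = 389642/(109 - 159751) = 389642/(-159642) = 389642*(-1/159642) = -194821/79821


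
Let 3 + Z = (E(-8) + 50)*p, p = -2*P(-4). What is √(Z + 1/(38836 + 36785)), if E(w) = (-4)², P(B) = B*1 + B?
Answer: √6021618105594/75621 ≈ 32.450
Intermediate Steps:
P(B) = 2*B (P(B) = B + B = 2*B)
E(w) = 16
p = 16 (p = -4*(-4) = -2*(-8) = 16)
Z = 1053 (Z = -3 + (16 + 50)*16 = -3 + 66*16 = -3 + 1056 = 1053)
√(Z + 1/(38836 + 36785)) = √(1053 + 1/(38836 + 36785)) = √(1053 + 1/75621) = √(79628914/75621) = √6021618105594/75621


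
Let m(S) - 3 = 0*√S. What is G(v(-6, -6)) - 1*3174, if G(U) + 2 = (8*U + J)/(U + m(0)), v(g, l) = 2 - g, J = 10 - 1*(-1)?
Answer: -34861/11 ≈ -3169.2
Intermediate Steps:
m(S) = 3 (m(S) = 3 + 0*√S = 3 + 0 = 3)
J = 11 (J = 10 + 1 = 11)
G(U) = -2 + (11 + 8*U)/(3 + U) (G(U) = -2 + (8*U + 11)/(U + 3) = -2 + (11 + 8*U)/(3 + U))
G(v(-6, -6)) - 1*3174 = (5 + 6*(2 - 1*(-6)))/(3 + (2 - 1*(-6))) - 1*3174 = (5 + 6*(2 + 6))/(3 + (2 + 6)) - 3174 = (5 + 6*8)/(3 + 8) - 3174 = (5 + 48)/11 - 3174 = (1/11)*53 - 3174 = 53/11 - 3174 = -34861/11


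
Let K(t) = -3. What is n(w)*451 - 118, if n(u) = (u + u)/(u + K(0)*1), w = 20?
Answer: 16034/17 ≈ 943.18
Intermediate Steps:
n(u) = 2*u/(-3 + u) (n(u) = (u + u)/(u - 3*1) = (2*u)/(u - 3) = (2*u)/(-3 + u) = 2*u/(-3 + u))
n(w)*451 - 118 = (2*20/(-3 + 20))*451 - 118 = (2*20/17)*451 - 118 = (2*20*(1/17))*451 - 118 = (40/17)*451 - 118 = 18040/17 - 118 = 16034/17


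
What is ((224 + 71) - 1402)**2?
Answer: 1225449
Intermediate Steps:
((224 + 71) - 1402)**2 = (295 - 1402)**2 = (-1107)**2 = 1225449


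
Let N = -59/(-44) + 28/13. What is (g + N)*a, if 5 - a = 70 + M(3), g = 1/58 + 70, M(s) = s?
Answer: -20730089/4147 ≈ -4998.8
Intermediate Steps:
N = 1999/572 (N = -59*(-1/44) + 28*(1/13) = 59/44 + 28/13 = 1999/572 ≈ 3.4948)
g = 4061/58 (g = 1/58 + 70 = 4061/58 ≈ 70.017)
a = -68 (a = 5 - (70 + 3) = 5 - 1*73 = 5 - 73 = -68)
(g + N)*a = (4061/58 + 1999/572)*(-68) = (1219417/16588)*(-68) = -20730089/4147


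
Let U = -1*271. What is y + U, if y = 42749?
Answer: 42478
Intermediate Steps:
U = -271
y + U = 42749 - 271 = 42478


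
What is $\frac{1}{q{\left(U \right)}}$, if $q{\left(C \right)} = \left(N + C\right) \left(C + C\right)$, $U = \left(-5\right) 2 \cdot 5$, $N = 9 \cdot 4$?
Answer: $\frac{1}{1400} \approx 0.00071429$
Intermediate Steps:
$N = 36$
$U = -50$ ($U = \left(-10\right) 5 = -50$)
$q{\left(C \right)} = 2 C \left(36 + C\right)$ ($q{\left(C \right)} = \left(36 + C\right) \left(C + C\right) = \left(36 + C\right) 2 C = 2 C \left(36 + C\right)$)
$\frac{1}{q{\left(U \right)}} = \frac{1}{2 \left(-50\right) \left(36 - 50\right)} = \frac{1}{2 \left(-50\right) \left(-14\right)} = \frac{1}{1400}$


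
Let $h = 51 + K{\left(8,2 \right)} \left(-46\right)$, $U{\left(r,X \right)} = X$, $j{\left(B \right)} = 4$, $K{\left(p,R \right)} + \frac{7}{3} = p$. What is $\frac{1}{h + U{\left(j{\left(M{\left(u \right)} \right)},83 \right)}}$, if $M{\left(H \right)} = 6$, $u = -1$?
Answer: $- \frac{3}{380} \approx -0.0078947$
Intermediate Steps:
$K{\left(p,R \right)} = - \frac{7}{3} + p$
$h = - \frac{629}{3}$ ($h = 51 + \left(- \frac{7}{3} + 8\right) \left(-46\right) = 51 + \frac{17}{3} \left(-46\right) = 51 - \frac{782}{3} = - \frac{629}{3} \approx -209.67$)
$\frac{1}{h + U{\left(j{\left(M{\left(u \right)} \right)},83 \right)}} = \frac{1}{- \frac{629}{3} + 83} = \frac{1}{- \frac{380}{3}} = - \frac{3}{380}$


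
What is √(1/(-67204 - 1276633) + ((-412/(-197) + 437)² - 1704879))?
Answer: I*√105974107876536438646723/264735889 ≈ 1229.7*I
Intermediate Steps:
√(1/(-67204 - 1276633) + ((-412/(-197) + 437)² - 1704879)) = √(1/(-1343837) + ((-412*(-1/197) + 437)² - 1704879)) = √(-1/1343837 + ((412/197 + 437)² - 1704879)) = √(-1/1343837 + ((86501/197)² - 1704879)) = √(-1/1343837 + (7482423001/38809 - 1704879)) = √(-1/1343837 - 58682226110/38809) = √(-78859346689022879/52152970133) = I*√105974107876536438646723/264735889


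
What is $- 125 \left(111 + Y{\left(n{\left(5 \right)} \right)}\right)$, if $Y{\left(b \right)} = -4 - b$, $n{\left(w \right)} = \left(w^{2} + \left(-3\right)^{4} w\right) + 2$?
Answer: $40625$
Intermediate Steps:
$n{\left(w \right)} = 2 + w^{2} + 81 w$ ($n{\left(w \right)} = \left(w^{2} + 81 w\right) + 2 = 2 + w^{2} + 81 w$)
$- 125 \left(111 + Y{\left(n{\left(5 \right)} \right)}\right) = - 125 \left(111 - \left(31 + 405\right)\right) = - 125 \left(111 - 436\right) = \left(-125\right) \left(-325\right) = 40625$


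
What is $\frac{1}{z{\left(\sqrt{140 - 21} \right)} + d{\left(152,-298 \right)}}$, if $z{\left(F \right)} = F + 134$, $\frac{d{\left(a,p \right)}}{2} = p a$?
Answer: $- \frac{90458}{8182649645} - \frac{\sqrt{119}}{8182649645} \approx -1.1056 \cdot 10^{-5}$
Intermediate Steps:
$d{\left(a,p \right)} = 2 a p$ ($d{\left(a,p \right)} = 2 p a = 2 a p$)
$z{\left(F \right)} = 134 + F$
$\frac{1}{z{\left(\sqrt{140 - 21} \right)} + d{\left(152,-298 \right)}} = \frac{1}{\left(134 + \sqrt{140 - 21}\right) + 2 \cdot 152 \left(-298\right)} = \frac{1}{\left(134 + \sqrt{119}\right) - 90592} = \frac{1}{-90458 + \sqrt{119}}$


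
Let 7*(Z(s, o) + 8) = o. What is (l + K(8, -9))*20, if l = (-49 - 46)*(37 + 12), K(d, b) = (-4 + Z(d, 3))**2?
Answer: -4430680/49 ≈ -90422.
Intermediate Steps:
Z(s, o) = -8 + o/7
K(d, b) = 6561/49 (K(d, b) = (-4 + (-8 + (1/7)*3))**2 = (-4 + (-8 + 3/7))**2 = (-4 - 53/7)**2 = (-81/7)**2 = 6561/49)
l = -4655 (l = -95*49 = -4655)
(l + K(8, -9))*20 = (-4655 + 6561/49)*20 = -221534/49*20 = -4430680/49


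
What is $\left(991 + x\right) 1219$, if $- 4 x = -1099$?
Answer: $\frac{6171797}{4} \approx 1.543 \cdot 10^{6}$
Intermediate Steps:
$x = \frac{1099}{4}$ ($x = \left(- \frac{1}{4}\right) \left(-1099\right) = \frac{1099}{4} \approx 274.75$)
$\left(991 + x\right) 1219 = \left(991 + \frac{1099}{4}\right) 1219 = \frac{5063}{4} \cdot 1219 = \frac{6171797}{4}$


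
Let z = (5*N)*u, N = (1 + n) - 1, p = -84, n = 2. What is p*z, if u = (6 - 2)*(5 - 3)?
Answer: -6720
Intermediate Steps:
u = 8 (u = 4*2 = 8)
N = 2 (N = (1 + 2) - 1 = 3 - 1 = 2)
z = 80 (z = (5*2)*8 = 10*8 = 80)
p*z = -84*80 = -6720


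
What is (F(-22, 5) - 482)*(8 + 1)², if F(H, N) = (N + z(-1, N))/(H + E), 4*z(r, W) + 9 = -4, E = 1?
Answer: -156195/4 ≈ -39049.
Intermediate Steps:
z(r, W) = -13/4 (z(r, W) = -9/4 + (¼)*(-4) = -9/4 - 1 = -13/4)
F(H, N) = (-13/4 + N)/(1 + H) (F(H, N) = (N - 13/4)/(H + 1) = (-13/4 + N)/(1 + H))
(F(-22, 5) - 482)*(8 + 1)² = ((-13/4 + 5)/(1 - 22) - 482)*(8 + 1)² = ((7/4)/(-21) - 482)*9² = (-1/21*7/4 - 482)*81 = (-1/12 - 482)*81 = -5785/12*81 = -156195/4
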